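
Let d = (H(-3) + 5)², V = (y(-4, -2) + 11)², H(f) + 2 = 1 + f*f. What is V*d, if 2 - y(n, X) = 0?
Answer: 28561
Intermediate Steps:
H(f) = -1 + f² (H(f) = -2 + (1 + f*f) = -2 + (1 + f²) = -1 + f²)
y(n, X) = 2 (y(n, X) = 2 - 1*0 = 2 + 0 = 2)
V = 169 (V = (2 + 11)² = 13² = 169)
d = 169 (d = ((-1 + (-3)²) + 5)² = ((-1 + 9) + 5)² = (8 + 5)² = 13² = 169)
V*d = 169*169 = 28561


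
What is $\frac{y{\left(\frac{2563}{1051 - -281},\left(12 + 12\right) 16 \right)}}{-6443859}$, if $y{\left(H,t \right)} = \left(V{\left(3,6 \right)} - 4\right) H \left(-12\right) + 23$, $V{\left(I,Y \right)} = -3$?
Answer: $- \frac{20494}{715268349} \approx -2.8652 \cdot 10^{-5}$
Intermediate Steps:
$y{\left(H,t \right)} = 23 + 84 H$ ($y{\left(H,t \right)} = \left(-3 - 4\right) H \left(-12\right) + 23 = - 7 H \left(-12\right) + 23 = 84 H + 23 = 23 + 84 H$)
$\frac{y{\left(\frac{2563}{1051 - -281},\left(12 + 12\right) 16 \right)}}{-6443859} = \frac{23 + 84 \frac{2563}{1051 - -281}}{-6443859} = \left(23 + 84 \frac{2563}{1051 + 281}\right) \left(- \frac{1}{6443859}\right) = \left(23 + 84 \cdot \frac{2563}{1332}\right) \left(- \frac{1}{6443859}\right) = \left(23 + \frac{17941}{111}\right) \left(- \frac{1}{6443859}\right) = \frac{20494}{111} \left(- \frac{1}{6443859}\right) = - \frac{20494}{715268349}$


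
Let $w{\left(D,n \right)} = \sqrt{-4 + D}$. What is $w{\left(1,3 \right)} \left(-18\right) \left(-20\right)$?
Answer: $360 i \sqrt{3} \approx 623.54 i$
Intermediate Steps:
$w{\left(1,3 \right)} \left(-18\right) \left(-20\right) = \sqrt{-4 + 1} \left(-18\right) \left(-20\right) = \sqrt{-3} \left(-18\right) \left(-20\right) = i \sqrt{3} \left(-18\right) \left(-20\right) = - 18 i \sqrt{3} \left(-20\right) = 360 i \sqrt{3}$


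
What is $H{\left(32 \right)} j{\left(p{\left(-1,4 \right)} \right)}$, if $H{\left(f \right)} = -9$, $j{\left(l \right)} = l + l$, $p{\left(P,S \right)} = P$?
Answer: $18$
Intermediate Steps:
$j{\left(l \right)} = 2 l$
$H{\left(32 \right)} j{\left(p{\left(-1,4 \right)} \right)} = - 9 \cdot 2 \left(-1\right) = \left(-9\right) \left(-2\right) = 18$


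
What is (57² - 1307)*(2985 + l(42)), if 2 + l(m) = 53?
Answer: 5895912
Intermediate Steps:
l(m) = 51 (l(m) = -2 + 53 = 51)
(57² - 1307)*(2985 + l(42)) = (57² - 1307)*(2985 + 51) = (3249 - 1307)*3036 = 1942*3036 = 5895912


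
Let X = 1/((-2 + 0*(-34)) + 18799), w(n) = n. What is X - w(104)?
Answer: -1954887/18797 ≈ -104.00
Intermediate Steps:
X = 1/18797 (X = 1/((-2 + 0) + 18799) = 1/(-2 + 18799) = 1/18797 ≈ 5.3200e-5)
X - w(104) = 1/18797 - 1*104 = 1/18797 - 104 = -1954887/18797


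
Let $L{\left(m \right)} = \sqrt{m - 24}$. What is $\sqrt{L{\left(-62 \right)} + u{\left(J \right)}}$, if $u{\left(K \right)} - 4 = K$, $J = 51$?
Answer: $\sqrt{55 + i \sqrt{86}} \approx 7.4423 + 0.62303 i$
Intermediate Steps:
$L{\left(m \right)} = \sqrt{-24 + m}$
$u{\left(K \right)} = 4 + K$
$\sqrt{L{\left(-62 \right)} + u{\left(J \right)}} = \sqrt{\sqrt{-24 - 62} + \left(4 + 51\right)} = \sqrt{\sqrt{-86} + 55} = \sqrt{i \sqrt{86} + 55} = \sqrt{55 + i \sqrt{86}}$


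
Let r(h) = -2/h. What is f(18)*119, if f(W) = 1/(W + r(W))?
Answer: 153/23 ≈ 6.6522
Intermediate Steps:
f(W) = 1/(W - 2/W)
f(18)*119 = (18/(-2 + 18**2))*119 = (18/(-2 + 324))*119 = (18/322)*119 = (18*(1/322))*119 = (9/161)*119 = 153/23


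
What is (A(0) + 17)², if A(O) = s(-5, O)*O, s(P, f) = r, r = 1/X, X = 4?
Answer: 289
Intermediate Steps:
r = ¼ (r = 1/4 = ¼ ≈ 0.25000)
s(P, f) = ¼
A(O) = O/4
(A(0) + 17)² = ((¼)*0 + 17)² = (0 + 17)² = 17² = 289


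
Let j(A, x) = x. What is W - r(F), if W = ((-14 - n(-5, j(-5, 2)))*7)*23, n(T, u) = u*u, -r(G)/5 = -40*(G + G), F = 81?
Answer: -35298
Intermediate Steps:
r(G) = 400*G (r(G) = -(-200)*(G + G) = -(-200)*2*G = -(-400)*G = 400*G)
n(T, u) = u**2
W = -2898 (W = ((-14 - 1*2**2)*7)*23 = ((-14 - 1*4)*7)*23 = ((-14 - 4)*7)*23 = -18*7*23 = -126*23 = -2898)
W - r(F) = -2898 - 400*81 = -2898 - 1*32400 = -2898 - 32400 = -35298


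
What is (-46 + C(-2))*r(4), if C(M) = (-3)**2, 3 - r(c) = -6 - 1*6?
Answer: -555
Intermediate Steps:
r(c) = 15 (r(c) = 3 - (-6 - 1*6) = 3 - (-6 - 6) = 3 - 1*(-12) = 3 + 12 = 15)
C(M) = 9
(-46 + C(-2))*r(4) = (-46 + 9)*15 = -37*15 = -555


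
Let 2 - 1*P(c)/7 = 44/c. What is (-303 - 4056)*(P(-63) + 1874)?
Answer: -24753308/3 ≈ -8.2511e+6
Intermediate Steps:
P(c) = 14 - 308/c
(-303 - 4056)*(P(-63) + 1874) = (-303 - 4056)*((14 - 308/(-63)) + 1874) = -4359*((14 - 308*(-1/63)) + 1874) = -4359*((14 + 44/9) + 1874) = -4359*(170/9 + 1874) = -4359*17036/9 = -24753308/3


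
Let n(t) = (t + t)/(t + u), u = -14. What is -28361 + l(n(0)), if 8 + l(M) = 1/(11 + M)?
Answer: -312058/11 ≈ -28369.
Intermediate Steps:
n(t) = 2*t/(-14 + t) (n(t) = (t + t)/(t - 14) = (2*t)/(-14 + t) = 2*t/(-14 + t))
l(M) = -8 + 1/(11 + M)
-28361 + l(n(0)) = -28361 + (-87 - 16*0/(-14 + 0))/(11 + 2*0/(-14 + 0)) = -28361 + (-87 - 16*0/(-14))/(11 + 2*0/(-14)) = -28361 + (-87 - 16*0*(-1)/14)/(11 + 2*0*(-1/14)) = -28361 + (-87 - 8*0)/(11 + 0) = -28361 + (-87 + 0)/11 = -28361 + (1/11)*(-87) = -28361 - 87/11 = -312058/11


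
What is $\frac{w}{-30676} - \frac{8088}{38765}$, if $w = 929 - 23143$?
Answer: $\frac{306509111}{594577570} \approx 0.51551$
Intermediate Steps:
$w = -22214$
$\frac{w}{-30676} - \frac{8088}{38765} = - \frac{22214}{-30676} - \frac{8088}{38765} = \left(-22214\right) \left(- \frac{1}{30676}\right) - \frac{8088}{38765} = \frac{11107}{15338} - \frac{8088}{38765} = \frac{306509111}{594577570}$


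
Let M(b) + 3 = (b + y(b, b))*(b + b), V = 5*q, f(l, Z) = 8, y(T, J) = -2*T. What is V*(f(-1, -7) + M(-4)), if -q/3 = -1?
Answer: -405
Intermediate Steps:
q = 3 (q = -3*(-1) = 3)
V = 15 (V = 5*3 = 15)
M(b) = -3 - 2*b² (M(b) = -3 + (b - 2*b)*(b + b) = -3 + (-b)*(2*b) = -3 - 2*b²)
V*(f(-1, -7) + M(-4)) = 15*(8 + (-3 - 2*(-4)²)) = 15*(8 + (-3 - 2*16)) = 15*(8 + (-3 - 32)) = 15*(8 - 35) = 15*(-27) = -405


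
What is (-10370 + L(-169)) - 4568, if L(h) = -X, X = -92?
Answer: -14846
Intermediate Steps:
L(h) = 92 (L(h) = -1*(-92) = 92)
(-10370 + L(-169)) - 4568 = (-10370 + 92) - 4568 = -10278 - 4568 = -14846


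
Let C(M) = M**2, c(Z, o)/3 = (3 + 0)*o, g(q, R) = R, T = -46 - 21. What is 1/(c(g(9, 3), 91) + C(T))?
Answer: 1/5308 ≈ 0.00018839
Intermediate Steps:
T = -67
c(Z, o) = 9*o (c(Z, o) = 3*((3 + 0)*o) = 3*(3*o) = 9*o)
1/(c(g(9, 3), 91) + C(T)) = 1/(9*91 + (-67)**2) = 1/(819 + 4489) = 1/5308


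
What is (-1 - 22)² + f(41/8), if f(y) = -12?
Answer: 517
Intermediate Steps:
(-1 - 22)² + f(41/8) = (-1 - 22)² - 12 = (-23)² - 12 = 529 - 12 = 517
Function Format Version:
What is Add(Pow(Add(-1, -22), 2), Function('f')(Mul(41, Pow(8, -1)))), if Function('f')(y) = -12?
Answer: 517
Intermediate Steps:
Add(Pow(Add(-1, -22), 2), Function('f')(Mul(41, Pow(8, -1)))) = Add(Pow(Add(-1, -22), 2), -12) = Add(Pow(-23, 2), -12) = Add(529, -12) = 517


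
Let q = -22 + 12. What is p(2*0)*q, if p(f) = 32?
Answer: -320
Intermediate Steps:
q = -10
p(2*0)*q = 32*(-10) = -320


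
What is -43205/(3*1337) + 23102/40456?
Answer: -827619679/81134508 ≈ -10.201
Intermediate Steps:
-43205/(3*1337) + 23102/40456 = -43205/4011 + 23102*(1/40456) = -43205*1/4011 + 11551/20228 = -43205/4011 + 11551/20228 = -827619679/81134508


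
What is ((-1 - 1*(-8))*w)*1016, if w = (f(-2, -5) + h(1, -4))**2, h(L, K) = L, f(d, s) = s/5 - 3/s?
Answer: 64008/25 ≈ 2560.3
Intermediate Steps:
f(d, s) = -3/s + s/5 (f(d, s) = s*(1/5) - 3/s = s/5 - 3/s = -3/s + s/5)
w = 9/25 (w = ((-3/(-5) + (1/5)*(-5)) + 1)**2 = ((-3*(-1/5) - 1) + 1)**2 = ((3/5 - 1) + 1)**2 = (-2/5 + 1)**2 = (3/5)**2 = 9/25 ≈ 0.36000)
((-1 - 1*(-8))*w)*1016 = ((-1 - 1*(-8))*(9/25))*1016 = ((-1 + 8)*(9/25))*1016 = (7*(9/25))*1016 = (63/25)*1016 = 64008/25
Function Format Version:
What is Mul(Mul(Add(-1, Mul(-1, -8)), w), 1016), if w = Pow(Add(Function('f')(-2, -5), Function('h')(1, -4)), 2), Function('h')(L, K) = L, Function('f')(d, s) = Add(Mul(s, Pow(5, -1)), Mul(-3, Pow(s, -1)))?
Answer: Rational(64008, 25) ≈ 2560.3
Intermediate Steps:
Function('f')(d, s) = Add(Mul(-3, Pow(s, -1)), Mul(Rational(1, 5), s)) (Function('f')(d, s) = Add(Mul(s, Rational(1, 5)), Mul(-3, Pow(s, -1))) = Add(Mul(Rational(1, 5), s), Mul(-3, Pow(s, -1))) = Add(Mul(-3, Pow(s, -1)), Mul(Rational(1, 5), s)))
w = Rational(9, 25) (w = Pow(Add(Add(Mul(-3, Pow(-5, -1)), Mul(Rational(1, 5), -5)), 1), 2) = Pow(Add(Add(Mul(-3, Rational(-1, 5)), -1), 1), 2) = Pow(Add(Add(Rational(3, 5), -1), 1), 2) = Pow(Add(Rational(-2, 5), 1), 2) = Pow(Rational(3, 5), 2) = Rational(9, 25) ≈ 0.36000)
Mul(Mul(Add(-1, Mul(-1, -8)), w), 1016) = Mul(Mul(Add(-1, Mul(-1, -8)), Rational(9, 25)), 1016) = Mul(Mul(Add(-1, 8), Rational(9, 25)), 1016) = Mul(Mul(7, Rational(9, 25)), 1016) = Mul(Rational(63, 25), 1016) = Rational(64008, 25)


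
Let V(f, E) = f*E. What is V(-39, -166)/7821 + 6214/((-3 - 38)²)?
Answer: 19827496/4382367 ≈ 4.5244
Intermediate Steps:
V(f, E) = E*f
V(-39, -166)/7821 + 6214/((-3 - 38)²) = -166*(-39)/7821 + 6214/((-3 - 38)²) = 6474*(1/7821) + 6214/((-41)²) = 2158/2607 + 6214/1681 = 19827496/4382367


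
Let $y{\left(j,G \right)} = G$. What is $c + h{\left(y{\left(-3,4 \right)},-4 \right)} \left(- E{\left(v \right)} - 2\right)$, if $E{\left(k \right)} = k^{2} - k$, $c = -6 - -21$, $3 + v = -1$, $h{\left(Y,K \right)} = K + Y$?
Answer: $15$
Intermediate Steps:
$v = -4$ ($v = -3 - 1 = -4$)
$c = 15$ ($c = -6 + 21 = 15$)
$c + h{\left(y{\left(-3,4 \right)},-4 \right)} \left(- E{\left(v \right)} - 2\right) = 15 + \left(-4 + 4\right) \left(- \left(-4\right) \left(-1 - 4\right) - 2\right) = 15 + 0 \left(- \left(-4\right) \left(-5\right) - 2\right) = 15 + 0 \left(\left(-1\right) 20 - 2\right) = 15 + 0 \left(-20 - 2\right) = 15 + 0 \left(-22\right) = 15 + 0 = 15$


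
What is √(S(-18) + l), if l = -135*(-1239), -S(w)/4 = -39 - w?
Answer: √167349 ≈ 409.08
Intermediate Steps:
S(w) = 156 + 4*w (S(w) = -4*(-39 - w) = 156 + 4*w)
l = 167265
√(S(-18) + l) = √((156 + 4*(-18)) + 167265) = √((156 - 72) + 167265) = √(84 + 167265) = √167349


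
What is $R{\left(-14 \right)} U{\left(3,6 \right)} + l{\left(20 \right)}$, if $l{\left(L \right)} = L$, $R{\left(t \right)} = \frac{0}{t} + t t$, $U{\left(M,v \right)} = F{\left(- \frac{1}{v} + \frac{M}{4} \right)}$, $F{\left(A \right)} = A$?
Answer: $\frac{403}{3} \approx 134.33$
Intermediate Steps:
$U{\left(M,v \right)} = - \frac{1}{v} + \frac{M}{4}$
$R{\left(t \right)} = t^{2}$ ($R{\left(t \right)} = 0 + t^{2} = t^{2}$)
$R{\left(-14 \right)} U{\left(3,6 \right)} + l{\left(20 \right)} = \left(-14\right)^{2} \left(- \frac{1}{6} + \frac{1}{4} \cdot 3\right) + 20 = 196 \left(\left(-1\right) \frac{1}{6} + \frac{3}{4}\right) + 20 = 196 \left(- \frac{1}{6} + \frac{3}{4}\right) + 20 = 196 \cdot \frac{7}{12} + 20 = \frac{343}{3} + 20 = \frac{403}{3}$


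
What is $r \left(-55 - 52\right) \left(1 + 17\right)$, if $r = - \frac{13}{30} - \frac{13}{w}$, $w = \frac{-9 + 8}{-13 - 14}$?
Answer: $\frac{3384303}{5} \approx 6.7686 \cdot 10^{5}$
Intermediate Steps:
$w = \frac{1}{27}$ ($w = - \frac{1}{-27} = \left(-1\right) \left(- \frac{1}{27}\right) = \frac{1}{27} \approx 0.037037$)
$r = - \frac{10543}{30}$ ($r = - \frac{13}{30} - 13 \frac{1}{\frac{1}{27}} = \left(-13\right) \frac{1}{30} - 351 = - \frac{13}{30} - 351 = - \frac{10543}{30} \approx -351.43$)
$r \left(-55 - 52\right) \left(1 + 17\right) = - \frac{10543 \left(-55 - 52\right) \left(1 + 17\right)}{30} = - \frac{10543 \left(\left(-107\right) 18\right)}{30} = \left(- \frac{10543}{30}\right) \left(-1926\right) = \frac{3384303}{5}$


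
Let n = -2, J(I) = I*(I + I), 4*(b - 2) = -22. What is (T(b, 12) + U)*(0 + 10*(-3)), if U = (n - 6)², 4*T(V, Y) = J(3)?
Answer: -2055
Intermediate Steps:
b = -7/2 (b = 2 + (¼)*(-22) = 2 - 11/2 = -7/2 ≈ -3.5000)
J(I) = 2*I² (J(I) = I*(2*I) = 2*I²)
T(V, Y) = 9/2 (T(V, Y) = (2*3²)/4 = (2*9)/4 = (¼)*18 = 9/2)
U = 64 (U = (-2 - 6)² = (-8)² = 64)
(T(b, 12) + U)*(0 + 10*(-3)) = (9/2 + 64)*(0 + 10*(-3)) = 137*(0 - 30)/2 = (137/2)*(-30) = -2055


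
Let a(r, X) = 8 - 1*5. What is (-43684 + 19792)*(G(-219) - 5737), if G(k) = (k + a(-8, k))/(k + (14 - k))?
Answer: 962059164/7 ≈ 1.3744e+8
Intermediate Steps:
a(r, X) = 3 (a(r, X) = 8 - 5 = 3)
G(k) = 3/14 + k/14 (G(k) = (k + 3)/(k + (14 - k)) = (3 + k)/14 = (3 + k)*(1/14) = 3/14 + k/14)
(-43684 + 19792)*(G(-219) - 5737) = (-43684 + 19792)*((3/14 + (1/14)*(-219)) - 5737) = -23892*((3/14 - 219/14) - 5737) = -23892*(-108/7 - 5737) = -23892*(-40267/7) = 962059164/7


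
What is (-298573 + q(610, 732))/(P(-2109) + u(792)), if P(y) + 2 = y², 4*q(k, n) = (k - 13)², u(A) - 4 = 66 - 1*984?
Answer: -837883/17787860 ≈ -0.047104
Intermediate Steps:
u(A) = -914 (u(A) = 4 + (66 - 1*984) = 4 + (66 - 984) = 4 - 918 = -914)
q(k, n) = (-13 + k)²/4 (q(k, n) = (k - 13)²/4 = (-13 + k)²/4)
P(y) = -2 + y²
(-298573 + q(610, 732))/(P(-2109) + u(792)) = (-298573 + (-13 + 610)²/4)/((-2 + (-2109)²) - 914) = (-298573 + (¼)*597²)/((-2 + 4447881) - 914) = (-298573 + (¼)*356409)/(4447879 - 914) = (-298573 + 356409/4)/4446965 = -837883/4*1/4446965 = -837883/17787860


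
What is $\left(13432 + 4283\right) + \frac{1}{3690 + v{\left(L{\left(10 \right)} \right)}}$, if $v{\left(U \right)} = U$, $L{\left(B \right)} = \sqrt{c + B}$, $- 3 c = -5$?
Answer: $\frac{144725405109}{8169653} - \frac{\sqrt{105}}{40848265} \approx 17715.0$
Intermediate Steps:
$c = \frac{5}{3}$ ($c = \left(- \frac{1}{3}\right) \left(-5\right) = \frac{5}{3} \approx 1.6667$)
$L{\left(B \right)} = \sqrt{\frac{5}{3} + B}$
$\left(13432 + 4283\right) + \frac{1}{3690 + v{\left(L{\left(10 \right)} \right)}} = \left(13432 + 4283\right) + \frac{1}{3690 + \frac{\sqrt{15 + 9 \cdot 10}}{3}} = 17715 + \frac{1}{3690 + \frac{\sqrt{15 + 90}}{3}} = 17715 + \frac{1}{3690 + \frac{\sqrt{105}}{3}}$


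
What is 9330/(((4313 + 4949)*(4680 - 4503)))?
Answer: 1555/273229 ≈ 0.0056912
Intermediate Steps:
9330/(((4313 + 4949)*(4680 - 4503))) = 9330/((9262*177)) = 9330/1639374 = 9330*(1/1639374) = 1555/273229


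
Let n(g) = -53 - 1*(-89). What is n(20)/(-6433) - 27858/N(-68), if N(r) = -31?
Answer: 179209398/199423 ≈ 898.64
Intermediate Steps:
n(g) = 36 (n(g) = -53 + 89 = 36)
n(20)/(-6433) - 27858/N(-68) = 36/(-6433) - 27858/(-31) = 36*(-1/6433) - 27858*(-1/31) = -36/6433 + 27858/31 = 179209398/199423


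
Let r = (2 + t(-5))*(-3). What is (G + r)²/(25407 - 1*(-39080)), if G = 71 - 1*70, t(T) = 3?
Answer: 196/64487 ≈ 0.0030394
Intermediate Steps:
G = 1 (G = 71 - 70 = 1)
r = -15 (r = (2 + 3)*(-3) = 5*(-3) = -15)
(G + r)²/(25407 - 1*(-39080)) = (1 - 15)²/(25407 - 1*(-39080)) = (-14)²/(25407 + 39080) = 196/64487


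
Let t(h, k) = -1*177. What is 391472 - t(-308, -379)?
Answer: 391649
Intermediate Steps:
t(h, k) = -177
391472 - t(-308, -379) = 391472 - 1*(-177) = 391472 + 177 = 391649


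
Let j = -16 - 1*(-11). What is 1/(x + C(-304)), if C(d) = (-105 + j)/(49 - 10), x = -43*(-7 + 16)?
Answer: -39/15203 ≈ -0.0025653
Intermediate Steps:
j = -5 (j = -16 + 11 = -5)
x = -387 (x = -43*9 = -387)
C(d) = -110/39 (C(d) = (-105 - 5)/(49 - 10) = -110/39)
1/(x + C(-304)) = 1/(-387 - 110/39) = 1/(-15203/39) = -39/15203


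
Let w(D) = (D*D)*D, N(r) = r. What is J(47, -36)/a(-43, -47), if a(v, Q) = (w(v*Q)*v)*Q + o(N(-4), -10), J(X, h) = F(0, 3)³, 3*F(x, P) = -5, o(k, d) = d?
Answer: -125/450431773626717 ≈ -2.7751e-13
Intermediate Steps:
w(D) = D³ (w(D) = D²*D = D³)
F(x, P) = -5/3 (F(x, P) = (⅓)*(-5) = -5/3)
J(X, h) = -125/27 (J(X, h) = (-5/3)³ = -125/27)
a(v, Q) = -10 + Q⁴*v⁴ (a(v, Q) = ((v*Q)³*v)*Q - 10 = ((Q*v)³*v)*Q - 10 = ((Q³*v³)*v)*Q - 10 = (Q³*v⁴)*Q - 10 = Q⁴*v⁴ - 10 = -10 + Q⁴*v⁴)
J(47, -36)/a(-43, -47) = -125/(27*(-10 + (-47)⁴*(-43)⁴)) = -125/(27*(-10 + 4879681*3418801)) = -125/(27*(-10 + 16682658282481)) = -125/27/16682658282471 = -125/27*1/16682658282471 = -125/450431773626717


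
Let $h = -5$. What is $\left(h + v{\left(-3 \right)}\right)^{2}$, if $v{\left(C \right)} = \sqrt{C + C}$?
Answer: $\left(5 - i \sqrt{6}\right)^{2} \approx 19.0 - 24.495 i$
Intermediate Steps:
$v{\left(C \right)} = \sqrt{2} \sqrt{C}$ ($v{\left(C \right)} = \sqrt{2 C} = \sqrt{2} \sqrt{C}$)
$\left(h + v{\left(-3 \right)}\right)^{2} = \left(-5 + \sqrt{2} \sqrt{-3}\right)^{2} = \left(-5 + \sqrt{2} i \sqrt{3}\right)^{2} = \left(-5 + i \sqrt{6}\right)^{2}$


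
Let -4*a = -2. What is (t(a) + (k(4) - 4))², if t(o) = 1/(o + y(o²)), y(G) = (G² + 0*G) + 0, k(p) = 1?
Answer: 121/81 ≈ 1.4938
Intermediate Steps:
y(G) = G² (y(G) = (G² + 0) + 0 = G² + 0 = G²)
a = ½ (a = -¼*(-2) = ½ ≈ 0.50000)
t(o) = 1/(o + o⁴) (t(o) = 1/(o + (o²)²) = 1/(o + o⁴))
(t(a) + (k(4) - 4))² = (1/(½ + (½)⁴) + (1 - 4))² = (1/(½ + 1/16) - 3)² = (1/(9/16) - 3)² = (16/9 - 3)² = (-11/9)² = 121/81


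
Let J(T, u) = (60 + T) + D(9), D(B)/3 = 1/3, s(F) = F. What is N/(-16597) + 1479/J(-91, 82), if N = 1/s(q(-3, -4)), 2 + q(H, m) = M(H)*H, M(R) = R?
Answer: -57276257/1161790 ≈ -49.300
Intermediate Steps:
q(H, m) = -2 + H² (q(H, m) = -2 + H*H = -2 + H²)
D(B) = 1 (D(B) = 3/3 = 3*(⅓) = 1)
J(T, u) = 61 + T (J(T, u) = (60 + T) + 1 = 61 + T)
N = ⅐ (N = 1/(-2 + (-3)²) = 1/(-2 + 9) = 1/7 = ⅐ ≈ 0.14286)
N/(-16597) + 1479/J(-91, 82) = (⅐)/(-16597) + 1479/(61 - 91) = (⅐)*(-1/16597) + 1479/(-30) = -1/116179 + 1479*(-1/30) = -1/116179 - 493/10 = -57276257/1161790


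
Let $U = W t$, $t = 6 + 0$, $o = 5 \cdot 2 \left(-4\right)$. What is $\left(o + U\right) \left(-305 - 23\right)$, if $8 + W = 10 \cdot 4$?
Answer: $-49856$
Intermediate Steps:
$o = -40$ ($o = 10 \left(-4\right) = -40$)
$t = 6$
$W = 32$ ($W = -8 + 10 \cdot 4 = -8 + 40 = 32$)
$U = 192$ ($U = 32 \cdot 6 = 192$)
$\left(o + U\right) \left(-305 - 23\right) = \left(-40 + 192\right) \left(-305 - 23\right) = 152 \left(-328\right) = -49856$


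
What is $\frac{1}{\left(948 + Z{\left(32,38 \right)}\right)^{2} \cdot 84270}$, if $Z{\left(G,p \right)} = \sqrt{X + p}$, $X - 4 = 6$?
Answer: $\frac{4681}{354453053312160} - \frac{79 \sqrt{3}}{708906106624320} \approx 1.3013 \cdot 10^{-11}$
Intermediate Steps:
$X = 10$ ($X = 4 + 6 = 10$)
$Z{\left(G,p \right)} = \sqrt{10 + p}$
$\frac{1}{\left(948 + Z{\left(32,38 \right)}\right)^{2} \cdot 84270} = \frac{1}{\left(948 + \sqrt{10 + 38}\right)^{2} \cdot 84270} = \frac{1}{\left(948 + \sqrt{48}\right)^{2}} \cdot \frac{1}{84270} = \frac{1}{\left(948 + 4 \sqrt{3}\right)^{2}} \cdot \frac{1}{84270} = \frac{1}{84270 \left(948 + 4 \sqrt{3}\right)^{2}}$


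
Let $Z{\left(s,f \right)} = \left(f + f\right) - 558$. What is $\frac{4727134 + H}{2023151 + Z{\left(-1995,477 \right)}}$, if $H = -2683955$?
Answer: $\frac{2043179}{2023547} \approx 1.0097$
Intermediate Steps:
$Z{\left(s,f \right)} = -558 + 2 f$ ($Z{\left(s,f \right)} = 2 f - 558 = -558 + 2 f$)
$\frac{4727134 + H}{2023151 + Z{\left(-1995,477 \right)}} = \frac{4727134 - 2683955}{2023151 + \left(-558 + 2 \cdot 477\right)} = \frac{2043179}{2023151 + \left(-558 + 954\right)} = \frac{2043179}{2023151 + 396} = \frac{2043179}{2023547}$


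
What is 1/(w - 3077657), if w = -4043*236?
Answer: -1/4031805 ≈ -2.4803e-7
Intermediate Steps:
w = -954148
1/(w - 3077657) = 1/(-954148 - 3077657) = 1/(-4031805) = -1/4031805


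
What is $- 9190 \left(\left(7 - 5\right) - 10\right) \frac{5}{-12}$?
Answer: $- \frac{91900}{3} \approx -30633.0$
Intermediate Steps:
$- 9190 \left(\left(7 - 5\right) - 10\right) \frac{5}{-12} = - 9190 \left(\left(7 - 5\right) - 10\right) 5 \left(- \frac{1}{12}\right) = - 9190 \left(2 - 10\right) \left(- \frac{5}{12}\right) = - 9190 \left(\left(-8\right) \left(- \frac{5}{12}\right)\right) = \left(-9190\right) \frac{10}{3} = - \frac{91900}{3}$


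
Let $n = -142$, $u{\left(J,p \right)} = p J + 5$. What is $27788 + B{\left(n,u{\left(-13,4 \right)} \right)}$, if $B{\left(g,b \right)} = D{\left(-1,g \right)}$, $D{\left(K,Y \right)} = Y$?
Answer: $27646$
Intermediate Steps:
$u{\left(J,p \right)} = 5 + J p$ ($u{\left(J,p \right)} = J p + 5 = 5 + J p$)
$B{\left(g,b \right)} = g$
$27788 + B{\left(n,u{\left(-13,4 \right)} \right)} = 27788 - 142 = 27646$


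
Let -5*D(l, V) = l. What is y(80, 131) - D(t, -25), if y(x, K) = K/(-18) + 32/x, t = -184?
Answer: -3931/90 ≈ -43.678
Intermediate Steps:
y(x, K) = 32/x - K/18 (y(x, K) = K*(-1/18) + 32/x = -K/18 + 32/x = 32/x - K/18)
D(l, V) = -l/5
y(80, 131) - D(t, -25) = (32/80 - 1/18*131) - (-1)*(-184)/5 = (32*(1/80) - 131/18) - 1*184/5 = (⅖ - 131/18) - 184/5 = -619/90 - 184/5 = -3931/90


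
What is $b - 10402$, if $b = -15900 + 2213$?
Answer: $-24089$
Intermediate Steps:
$b = -13687$
$b - 10402 = -13687 - 10402 = -24089$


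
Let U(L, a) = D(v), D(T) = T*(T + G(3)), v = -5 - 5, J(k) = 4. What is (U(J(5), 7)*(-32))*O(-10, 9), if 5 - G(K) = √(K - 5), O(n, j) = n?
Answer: 16000 + 3200*I*√2 ≈ 16000.0 + 4525.5*I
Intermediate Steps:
G(K) = 5 - √(-5 + K) (G(K) = 5 - √(K - 5) = 5 - √(-5 + K))
v = -10
D(T) = T*(5 + T - I*√2) (D(T) = T*(T + (5 - √(-5 + 3))) = T*(T + (5 - √(-2))) = T*(T + (5 - I*√2)) = T*(5 + T - I*√2))
U(L, a) = 50 + 10*I*√2 (U(L, a) = -10*(5 - 10 - I*√2) = -10*(-5 - I*√2) = 50 + 10*I*√2)
(U(J(5), 7)*(-32))*O(-10, 9) = ((50 + 10*I*√2)*(-32))*(-10) = (-1600 - 320*I*√2)*(-10) = 16000 + 3200*I*√2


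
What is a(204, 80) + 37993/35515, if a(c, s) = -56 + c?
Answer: 5294213/35515 ≈ 149.07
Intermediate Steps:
a(204, 80) + 37993/35515 = (-56 + 204) + 37993/35515 = 148 + 37993*(1/35515) = 148 + 37993/35515 = 5294213/35515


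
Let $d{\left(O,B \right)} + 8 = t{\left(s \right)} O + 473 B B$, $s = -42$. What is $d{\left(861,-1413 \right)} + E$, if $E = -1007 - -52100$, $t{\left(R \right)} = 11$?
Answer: $944437693$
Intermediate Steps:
$E = 51093$ ($E = -1007 + 52100 = 51093$)
$d{\left(O,B \right)} = -8 + 11 O + 473 B^{2}$ ($d{\left(O,B \right)} = -8 + \left(11 O + 473 B B\right) = -8 + \left(11 O + 473 B^{2}\right) = -8 + 11 O + 473 B^{2}$)
$d{\left(861,-1413 \right)} + E = \left(-8 + 11 \cdot 861 + 473 \left(-1413\right)^{2}\right) + 51093 = \left(-8 + 9471 + 473 \cdot 1996569\right) + 51093 = \left(-8 + 9471 + 944377137\right) + 51093 = 944386600 + 51093 = 944437693$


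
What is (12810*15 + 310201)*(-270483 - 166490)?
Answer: -219513823523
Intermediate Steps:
(12810*15 + 310201)*(-270483 - 166490) = (192150 + 310201)*(-436973) = 502351*(-436973) = -219513823523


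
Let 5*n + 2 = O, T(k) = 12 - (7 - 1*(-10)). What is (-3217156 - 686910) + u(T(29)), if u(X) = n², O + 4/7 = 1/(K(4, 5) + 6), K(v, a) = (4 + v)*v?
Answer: -6905901889071/1768900 ≈ -3.9041e+6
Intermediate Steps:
K(v, a) = v*(4 + v)
T(k) = -5 (T(k) = 12 - (7 + 10) = 12 - 1*17 = 12 - 17 = -5)
O = -145/266 (O = -4/7 + 1/(4*(4 + 4) + 6) = -4/7 + 1/(4*8 + 6) = -4/7 + 1/(32 + 6) = -4/7 + 1/38 = -145/266 ≈ -0.54511)
n = -677/1330 (n = -⅖ + (⅕)*(-145/266) = -⅖ - 29/266 = -677/1330 ≈ -0.50902)
u(X) = 458329/1768900 (u(X) = (-677/1330)² = 458329/1768900)
(-3217156 - 686910) + u(T(29)) = (-3217156 - 686910) + 458329/1768900 = -3904066 + 458329/1768900 = -6905901889071/1768900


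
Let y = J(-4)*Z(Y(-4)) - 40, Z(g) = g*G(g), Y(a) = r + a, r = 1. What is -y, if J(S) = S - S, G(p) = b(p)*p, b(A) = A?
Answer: 40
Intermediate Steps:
Y(a) = 1 + a
G(p) = p² (G(p) = p*p = p²)
Z(g) = g³ (Z(g) = g*g² = g³)
J(S) = 0
y = -40 (y = 0*(1 - 4)³ - 40 = 0*(-3)³ - 40 = 0*(-27) - 40 = 0 - 40 = -40)
-y = -1*(-40) = 40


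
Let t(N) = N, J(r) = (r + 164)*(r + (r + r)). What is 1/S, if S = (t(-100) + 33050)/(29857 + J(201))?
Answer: 124976/16475 ≈ 7.5858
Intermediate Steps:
J(r) = 3*r*(164 + r) (J(r) = (164 + r)*(r + 2*r) = (164 + r)*(3*r) = 3*r*(164 + r))
S = 16475/124976 (S = (-100 + 33050)/(29857 + 3*201*(164 + 201)) = 32950/(29857 + 3*201*365) = 32950/(29857 + 220095) = 32950/249952 = 32950*(1/249952) = 16475/124976 ≈ 0.13183)
1/S = 1/(16475/124976) = 124976/16475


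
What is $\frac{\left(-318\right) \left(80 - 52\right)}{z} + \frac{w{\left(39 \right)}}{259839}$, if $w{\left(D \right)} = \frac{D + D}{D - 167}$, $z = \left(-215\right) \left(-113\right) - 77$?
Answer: $- \frac{24678626281}{67122996288} \approx -0.36766$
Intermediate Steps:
$z = 24218$ ($z = 24295 - 77 = 24218$)
$w{\left(D \right)} = \frac{2 D}{-167 + D}$
$\frac{\left(-318\right) \left(80 - 52\right)}{z} + \frac{w{\left(39 \right)}}{259839} = \frac{\left(-318\right) \left(80 - 52\right)}{24218} + \frac{2 \cdot 39 \frac{1}{-167 + 39}}{259839} = \left(-318\right) 28 \cdot \frac{1}{24218} + 2 \cdot 39 \frac{1}{-128} \cdot \frac{1}{259839} = \left(-8904\right) \frac{1}{24218} + 2 \cdot 39 \left(- \frac{1}{128}\right) \frac{1}{259839} = - \frac{4452}{12109} - \frac{13}{5543232} = - \frac{24678626281}{67122996288}$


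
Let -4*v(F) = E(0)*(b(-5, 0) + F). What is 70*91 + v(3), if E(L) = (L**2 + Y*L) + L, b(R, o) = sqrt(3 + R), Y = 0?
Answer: 6370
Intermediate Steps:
E(L) = L + L**2 (E(L) = (L**2 + 0*L) + L = (L**2 + 0) + L = L**2 + L = L + L**2)
v(F) = 0 (v(F) = -0*(1 + 0)*(sqrt(3 - 5) + F)/4 = -0*1*(sqrt(-2) + F)/4 = -0*(I*sqrt(2) + F) = -0*(F + I*sqrt(2)) = -1/4*0 = 0)
70*91 + v(3) = 70*91 + 0 = 6370 + 0 = 6370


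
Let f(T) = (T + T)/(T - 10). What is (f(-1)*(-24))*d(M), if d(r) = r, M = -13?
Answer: 624/11 ≈ 56.727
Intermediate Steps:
f(T) = 2*T/(-10 + T) (f(T) = (2*T)/(-10 + T) = 2*T/(-10 + T))
(f(-1)*(-24))*d(M) = ((2*(-1)/(-10 - 1))*(-24))*(-13) = ((2*(-1)/(-11))*(-24))*(-13) = ((2*(-1)*(-1/11))*(-24))*(-13) = ((2/11)*(-24))*(-13) = -48/11*(-13) = 624/11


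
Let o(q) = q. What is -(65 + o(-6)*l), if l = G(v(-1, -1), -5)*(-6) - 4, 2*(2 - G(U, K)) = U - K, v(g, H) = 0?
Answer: -71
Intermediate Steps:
G(U, K) = 2 + K/2 - U/2 (G(U, K) = 2 - (U - K)/2 = 2 + (K/2 - U/2) = 2 + K/2 - U/2)
l = -1 (l = (2 + (½)*(-5) - ½*0)*(-6) - 4 = (2 - 5/2 + 0)*(-6) - 4 = -½*(-6) - 4 = 3 - 4 = -1)
-(65 + o(-6)*l) = -(65 - 6*(-1)) = -(65 + 6) = -1*71 = -71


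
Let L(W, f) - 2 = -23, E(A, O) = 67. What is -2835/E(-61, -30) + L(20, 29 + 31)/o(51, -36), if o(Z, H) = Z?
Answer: -48664/1139 ≈ -42.725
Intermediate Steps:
L(W, f) = -21 (L(W, f) = 2 - 23 = -21)
-2835/E(-61, -30) + L(20, 29 + 31)/o(51, -36) = -2835/67 - 21/51 = -2835*1/67 - 21*1/51 = -2835/67 - 7/17 = -48664/1139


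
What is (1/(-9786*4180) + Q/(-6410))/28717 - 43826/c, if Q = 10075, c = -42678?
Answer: 5499662347805531027/5355886926296186280 ≈ 1.0268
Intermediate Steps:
(1/(-9786*4180) + Q/(-6410))/28717 - 43826/c = (1/(-9786*4180) + 10075/(-6410))/28717 - 43826/(-42678) = (-1/9786*1/4180 + 10075*(-1/6410))*(1/28717) - 43826*(-1/42678) = (-1/40905480 - 2015/1282)*(1/28717) + 21913/21339 = -41212271741/26220412680*1/28717 + 21913/21339 = -41212271741/752971590931560 + 21913/21339 = 5499662347805531027/5355886926296186280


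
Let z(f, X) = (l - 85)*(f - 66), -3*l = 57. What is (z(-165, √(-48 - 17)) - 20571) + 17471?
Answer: 20924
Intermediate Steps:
l = -19 (l = -⅓*57 = -19)
z(f, X) = 6864 - 104*f (z(f, X) = (-19 - 85)*(f - 66) = -104*(-66 + f) = 6864 - 104*f)
(z(-165, √(-48 - 17)) - 20571) + 17471 = ((6864 - 104*(-165)) - 20571) + 17471 = ((6864 + 17160) - 20571) + 17471 = (24024 - 20571) + 17471 = 3453 + 17471 = 20924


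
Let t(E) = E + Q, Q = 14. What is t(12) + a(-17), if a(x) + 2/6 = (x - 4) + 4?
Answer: 26/3 ≈ 8.6667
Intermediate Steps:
a(x) = -⅓ + x (a(x) = -⅓ + ((x - 4) + 4) = -⅓ + ((-4 + x) + 4) = -⅓ + x)
t(E) = 14 + E (t(E) = E + 14 = 14 + E)
t(12) + a(-17) = (14 + 12) + (-⅓ - 17) = 26 - 52/3 = 26/3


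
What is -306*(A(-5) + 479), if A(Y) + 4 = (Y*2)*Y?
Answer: -160650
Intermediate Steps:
A(Y) = -4 + 2*Y**2 (A(Y) = -4 + (Y*2)*Y = -4 + (2*Y)*Y = -4 + 2*Y**2)
-306*(A(-5) + 479) = -306*((-4 + 2*(-5)**2) + 479) = -306*((-4 + 2*25) + 479) = -306*((-4 + 50) + 479) = -306*(46 + 479) = -306*525 = -160650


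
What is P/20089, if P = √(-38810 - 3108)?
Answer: I*√41918/20089 ≈ 0.010192*I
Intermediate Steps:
P = I*√41918 (P = √(-41918) = I*√41918 ≈ 204.74*I)
P/20089 = (I*√41918)/20089 = (I*√41918)*(1/20089) = I*√41918/20089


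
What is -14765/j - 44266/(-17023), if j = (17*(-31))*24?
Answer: 811220963/215306904 ≈ 3.7677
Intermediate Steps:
j = -12648 (j = -527*24 = -12648)
-14765/j - 44266/(-17023) = -14765/(-12648) - 44266/(-17023) = -14765*(-1/12648) - 44266*(-1/17023) = 14765/12648 + 44266/17023 = 811220963/215306904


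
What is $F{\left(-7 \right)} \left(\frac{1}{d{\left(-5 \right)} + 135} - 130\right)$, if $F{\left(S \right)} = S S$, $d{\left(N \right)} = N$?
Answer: $- \frac{828051}{130} \approx -6369.6$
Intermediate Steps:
$F{\left(S \right)} = S^{2}$
$F{\left(-7 \right)} \left(\frac{1}{d{\left(-5 \right)} + 135} - 130\right) = \left(-7\right)^{2} \left(\frac{1}{-5 + 135} - 130\right) = 49 \left(\frac{1}{130} - 130\right) = 49 \left(- \frac{16899}{130}\right) = - \frac{828051}{130}$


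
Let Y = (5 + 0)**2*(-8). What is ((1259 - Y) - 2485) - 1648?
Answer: -2674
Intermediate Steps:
Y = -200 (Y = 5**2*(-8) = 25*(-8) = -200)
((1259 - Y) - 2485) - 1648 = ((1259 - 1*(-200)) - 2485) - 1648 = ((1259 + 200) - 2485) - 1648 = (1459 - 2485) - 1648 = -1026 - 1648 = -2674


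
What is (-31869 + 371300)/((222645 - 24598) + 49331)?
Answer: 339431/247378 ≈ 1.3721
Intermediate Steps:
(-31869 + 371300)/((222645 - 24598) + 49331) = 339431/(198047 + 49331) = 339431/247378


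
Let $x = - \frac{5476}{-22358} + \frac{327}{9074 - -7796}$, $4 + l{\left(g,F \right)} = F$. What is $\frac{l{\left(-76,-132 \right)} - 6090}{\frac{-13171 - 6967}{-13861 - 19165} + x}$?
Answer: $- \frac{395691805076260}{55551229971} \approx -7123.0$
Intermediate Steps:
$l{\left(g,F \right)} = -4 + F$
$x = \frac{1017257}{3848770}$ ($x = \left(-5476\right) \left(- \frac{1}{22358}\right) + \frac{327}{9074 + 7796} = \frac{2738}{11179} + \frac{327}{16870} = \frac{1017257}{3848770} \approx 0.26431$)
$\frac{l{\left(-76,-132 \right)} - 6090}{\frac{-13171 - 6967}{-13861 - 19165} + x} = \frac{\left(-4 - 132\right) - 6090}{\frac{-13171 - 6967}{-13861 - 19165} + \frac{1017257}{3848770}} = \frac{-136 - 6090}{- \frac{20138}{-33026} + \frac{1017257}{3848770}} = - \frac{6226}{\left(-20138\right) \left(- \frac{1}{33026}\right) + \frac{1017257}{3848770}} = - \frac{6226}{\frac{10069}{16513} + \frac{1017257}{3848770}} = - \frac{6226}{\frac{55551229971}{63554739010}} = \left(-6226\right) \frac{63554739010}{55551229971} = - \frac{395691805076260}{55551229971}$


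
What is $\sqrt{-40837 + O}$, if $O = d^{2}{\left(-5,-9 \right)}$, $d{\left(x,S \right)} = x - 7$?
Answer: $i \sqrt{40693} \approx 201.73 i$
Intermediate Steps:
$d{\left(x,S \right)} = -7 + x$ ($d{\left(x,S \right)} = x - 7 = -7 + x$)
$O = 144$ ($O = \left(-7 - 5\right)^{2} = \left(-12\right)^{2} = 144$)
$\sqrt{-40837 + O} = \sqrt{-40837 + 144} = \sqrt{-40693} = i \sqrt{40693}$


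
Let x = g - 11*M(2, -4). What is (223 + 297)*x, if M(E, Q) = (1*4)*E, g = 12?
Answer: -39520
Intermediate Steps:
M(E, Q) = 4*E
x = -76 (x = 12 - 44*2 = 12 - 11*8 = 12 - 88 = -76)
(223 + 297)*x = (223 + 297)*(-76) = 520*(-76) = -39520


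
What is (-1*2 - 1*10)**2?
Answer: 144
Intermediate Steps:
(-1*2 - 1*10)**2 = (-2 - 10)**2 = (-12)**2 = 144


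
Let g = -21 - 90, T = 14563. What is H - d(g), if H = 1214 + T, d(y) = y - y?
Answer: 15777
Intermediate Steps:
g = -111
d(y) = 0
H = 15777 (H = 1214 + 14563 = 15777)
H - d(g) = 15777 - 1*0 = 15777 + 0 = 15777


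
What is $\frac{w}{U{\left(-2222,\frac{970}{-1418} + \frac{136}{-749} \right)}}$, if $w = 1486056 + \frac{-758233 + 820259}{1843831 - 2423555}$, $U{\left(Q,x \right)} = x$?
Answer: $- \frac{228746512556992619}{133246372918} \approx -1.7167 \cdot 10^{6}$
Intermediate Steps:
$w = \frac{430751133259}{289862}$ ($w = 1486056 + \frac{62026}{-579724} = 1486056 + 62026 \left(- \frac{1}{579724}\right) = 1486056 - \frac{31013}{289862} = \frac{430751133259}{289862} \approx 1.4861 \cdot 10^{6}$)
$\frac{w}{U{\left(-2222,\frac{970}{-1418} + \frac{136}{-749} \right)}} = \frac{430751133259}{289862 \left(\frac{970}{-1418} + \frac{136}{-749}\right)} = \frac{430751133259}{289862 \left(970 \left(- \frac{1}{1418}\right) + 136 \left(- \frac{1}{749}\right)\right)} = \frac{430751133259}{289862 \left(- \frac{485}{709} - \frac{136}{749}\right)} = \frac{430751133259}{289862 \left(- \frac{459689}{531041}\right)} = \frac{430751133259}{289862} \left(- \frac{531041}{459689}\right) = - \frac{228746512556992619}{133246372918}$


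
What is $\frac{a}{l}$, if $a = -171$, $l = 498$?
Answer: $- \frac{57}{166} \approx -0.34337$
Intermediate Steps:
$\frac{a}{l} = - \frac{171}{498} = \left(-171\right) \frac{1}{498} = - \frac{57}{166}$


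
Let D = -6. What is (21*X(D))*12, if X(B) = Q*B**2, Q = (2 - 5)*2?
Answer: -54432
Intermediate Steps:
Q = -6 (Q = -3*2 = -6)
X(B) = -6*B**2
(21*X(D))*12 = (21*(-6*(-6)**2))*12 = (21*(-6*36))*12 = (21*(-216))*12 = -4536*12 = -54432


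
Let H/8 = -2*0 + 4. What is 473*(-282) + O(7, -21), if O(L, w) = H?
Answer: -133354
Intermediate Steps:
H = 32 (H = 8*(-2*0 + 4) = 8*(0 + 4) = 8*4 = 32)
O(L, w) = 32
473*(-282) + O(7, -21) = 473*(-282) + 32 = -133386 + 32 = -133354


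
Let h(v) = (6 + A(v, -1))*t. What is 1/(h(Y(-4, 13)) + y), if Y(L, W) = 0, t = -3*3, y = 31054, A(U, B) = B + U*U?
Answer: 1/31009 ≈ 3.2249e-5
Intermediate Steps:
A(U, B) = B + U²
t = -9
h(v) = -45 - 9*v² (h(v) = (6 + (-1 + v²))*(-9) = (5 + v²)*(-9) = -45 - 9*v²)
1/(h(Y(-4, 13)) + y) = 1/((-45 - 9*0²) + 31054) = 1/((-45 - 9*0) + 31054) = 1/((-45 + 0) + 31054) = 1/(-45 + 31054) = 1/31009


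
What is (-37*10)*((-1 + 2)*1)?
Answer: -370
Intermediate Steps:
(-37*10)*((-1 + 2)*1) = -370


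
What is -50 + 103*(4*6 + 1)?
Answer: 2525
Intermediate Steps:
-50 + 103*(4*6 + 1) = -50 + 103*(24 + 1) = -50 + 103*25 = -50 + 2575 = 2525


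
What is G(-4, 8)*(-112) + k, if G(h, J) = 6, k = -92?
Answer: -764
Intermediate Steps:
G(-4, 8)*(-112) + k = 6*(-112) - 92 = -672 - 92 = -764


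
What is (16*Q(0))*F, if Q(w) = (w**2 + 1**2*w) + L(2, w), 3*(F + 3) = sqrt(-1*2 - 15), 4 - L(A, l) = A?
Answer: -96 + 32*I*sqrt(17)/3 ≈ -96.0 + 43.98*I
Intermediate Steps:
L(A, l) = 4 - A
F = -3 + I*sqrt(17)/3 (F = -3 + sqrt(-1*2 - 15)/3 = -3 + sqrt(-2 - 15)/3 = -3 + sqrt(-17)/3 = -3 + (I*sqrt(17))/3 = -3 + I*sqrt(17)/3 ≈ -3.0 + 1.3744*I)
Q(w) = 2 + w + w**2 (Q(w) = (w**2 + 1**2*w) + (4 - 1*2) = (w**2 + 1*w) + (4 - 2) = (w**2 + w) + 2 = (w + w**2) + 2 = 2 + w + w**2)
(16*Q(0))*F = (16*(2 + 0 + 0**2))*(-3 + I*sqrt(17)/3) = (16*(2 + 0 + 0))*(-3 + I*sqrt(17)/3) = (16*2)*(-3 + I*sqrt(17)/3) = 32*(-3 + I*sqrt(17)/3) = -96 + 32*I*sqrt(17)/3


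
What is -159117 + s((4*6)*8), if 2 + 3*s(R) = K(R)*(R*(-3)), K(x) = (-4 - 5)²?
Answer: -524009/3 ≈ -1.7467e+5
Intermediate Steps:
K(x) = 81 (K(x) = (-9)² = 81)
s(R) = -⅔ - 81*R (s(R) = -⅔ + (81*(R*(-3)))/3 = -⅔ + (81*(-3*R))/3 = -⅔ + (-243*R)/3 = -⅔ - 81*R)
-159117 + s((4*6)*8) = -159117 + (-⅔ - 81*4*6*8) = -159117 + (-⅔ - 1944*8) = -159117 + (-⅔ - 81*192) = -159117 + (-⅔ - 15552) = -159117 - 46658/3 = -524009/3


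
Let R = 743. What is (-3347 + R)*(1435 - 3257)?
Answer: 4744488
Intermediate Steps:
(-3347 + R)*(1435 - 3257) = (-3347 + 743)*(1435 - 3257) = -2604*(-1822) = 4744488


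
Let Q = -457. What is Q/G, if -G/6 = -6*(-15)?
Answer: 457/540 ≈ 0.84630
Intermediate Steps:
G = -540 (G = -(-36)*(-15) = -6*90 = -540)
Q/G = -457/(-540) = -457*(-1/540) = 457/540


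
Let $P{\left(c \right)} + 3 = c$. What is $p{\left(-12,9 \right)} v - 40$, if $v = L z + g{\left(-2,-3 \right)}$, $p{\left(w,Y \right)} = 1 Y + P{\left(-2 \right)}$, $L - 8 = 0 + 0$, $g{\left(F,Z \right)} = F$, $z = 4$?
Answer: $80$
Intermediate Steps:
$P{\left(c \right)} = -3 + c$
$L = 8$ ($L = 8 + \left(0 + 0\right) = 8 + 0 = 8$)
$p{\left(w,Y \right)} = -5 + Y$ ($p{\left(w,Y \right)} = 1 Y - 5 = Y - 5 = -5 + Y$)
$v = 30$ ($v = 8 \cdot 4 - 2 = 32 - 2 = 30$)
$p{\left(-12,9 \right)} v - 40 = \left(-5 + 9\right) 30 - 40 = 4 \cdot 30 + \left(-65 + 25\right) = 120 - 40 = 80$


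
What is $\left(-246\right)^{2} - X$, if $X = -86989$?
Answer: $147505$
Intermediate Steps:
$\left(-246\right)^{2} - X = \left(-246\right)^{2} - -86989 = 60516 + 86989 = 147505$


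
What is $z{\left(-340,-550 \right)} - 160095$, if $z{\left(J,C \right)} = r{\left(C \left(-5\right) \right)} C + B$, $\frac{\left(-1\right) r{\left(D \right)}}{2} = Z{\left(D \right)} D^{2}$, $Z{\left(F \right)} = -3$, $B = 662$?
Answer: $-24956409433$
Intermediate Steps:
$r{\left(D \right)} = 6 D^{2}$ ($r{\left(D \right)} = - 2 \left(- 3 D^{2}\right) = 6 D^{2}$)
$z{\left(J,C \right)} = 662 + 150 C^{3}$ ($z{\left(J,C \right)} = 6 \left(C \left(-5\right)\right)^{2} C + 662 = 6 \left(- 5 C\right)^{2} C + 662 = 6 \cdot 25 C^{2} C + 662 = 150 C^{2} C + 662 = 150 C^{3} + 662 = 662 + 150 C^{3}$)
$z{\left(-340,-550 \right)} - 160095 = \left(662 + 150 \left(-550\right)^{3}\right) - 160095 = \left(662 + 150 \left(-166375000\right)\right) - 160095 = \left(662 - 24956250000\right) - 160095 = -24956249338 - 160095 = -24956409433$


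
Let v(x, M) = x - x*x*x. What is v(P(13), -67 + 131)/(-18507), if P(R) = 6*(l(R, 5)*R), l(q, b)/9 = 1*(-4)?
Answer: -7380231768/6169 ≈ -1.1963e+6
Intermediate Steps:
l(q, b) = -36 (l(q, b) = 9*(1*(-4)) = 9*(-4) = -36)
P(R) = -216*R (P(R) = 6*(-36*R) = -216*R)
v(x, M) = x - x³ (v(x, M) = x - x²*x = x - x³)
v(P(13), -67 + 131)/(-18507) = (-216*13 - (-216*13)³)/(-18507) = (-2808 - 1*(-2808)³)*(-1/18507) = (-2808 - 1*(-22140698112))*(-1/18507) = (-2808 + 22140698112)*(-1/18507) = 22140695304*(-1/18507) = -7380231768/6169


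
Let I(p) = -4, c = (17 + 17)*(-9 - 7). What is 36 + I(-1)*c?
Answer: 2212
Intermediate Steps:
c = -544 (c = 34*(-16) = -544)
36 + I(-1)*c = 36 - 4*(-544) = 36 + 2176 = 2212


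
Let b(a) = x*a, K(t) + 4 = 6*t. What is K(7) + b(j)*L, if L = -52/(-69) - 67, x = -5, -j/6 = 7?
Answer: -319096/23 ≈ -13874.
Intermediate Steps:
j = -42 (j = -6*7 = -42)
K(t) = -4 + 6*t
b(a) = -5*a
L = -4571/69 (L = -52*(-1/69) - 67 = 52/69 - 67 = -4571/69 ≈ -66.246)
K(7) + b(j)*L = (-4 + 6*7) - 5*(-42)*(-4571/69) = (-4 + 42) + 210*(-4571/69) = 38 - 319970/23 = -319096/23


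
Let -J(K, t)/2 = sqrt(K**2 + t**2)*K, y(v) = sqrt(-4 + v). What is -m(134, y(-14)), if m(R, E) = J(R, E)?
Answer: 268*sqrt(17938) ≈ 35894.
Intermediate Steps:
J(K, t) = -2*K*sqrt(K**2 + t**2) (J(K, t) = -2*sqrt(K**2 + t**2)*K = -2*K*sqrt(K**2 + t**2))
m(R, E) = -2*R*sqrt(E**2 + R**2) (m(R, E) = -2*R*sqrt(R**2 + E**2) = -2*R*sqrt(E**2 + R**2))
-m(134, y(-14)) = -(-2)*134*sqrt((sqrt(-4 - 14))**2 + 134**2) = -(-2)*134*sqrt((sqrt(-18))**2 + 17956) = -(-2)*134*sqrt((3*I*sqrt(2))**2 + 17956) = -(-2)*134*sqrt(-18 + 17956) = -(-2)*134*sqrt(17938) = -(-268)*sqrt(17938) = 268*sqrt(17938)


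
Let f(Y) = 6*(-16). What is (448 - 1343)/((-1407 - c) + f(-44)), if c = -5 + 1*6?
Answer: 895/1504 ≈ 0.59508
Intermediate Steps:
c = 1 (c = -5 + 6 = 1)
f(Y) = -96
(448 - 1343)/((-1407 - c) + f(-44)) = (448 - 1343)/((-1407 - 1*1) - 96) = -895/((-1407 - 1) - 96) = -895/(-1408 - 96) = -895/(-1504) = -895*(-1/1504) = 895/1504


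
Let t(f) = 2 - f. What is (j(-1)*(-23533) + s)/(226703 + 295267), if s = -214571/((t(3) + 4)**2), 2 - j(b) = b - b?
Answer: -127633/939546 ≈ -0.13585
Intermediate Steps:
j(b) = 2 (j(b) = 2 - (b - b) = 2 - 1*0 = 2 + 0 = 2)
s = -214571/9 (s = -214571/(((2 - 1*3) + 4)**2) = -214571/(((2 - 3) + 4)**2) = -214571/((-1 + 4)**2) = -214571/(3**2) = -214571/9 ≈ -23841.)
(j(-1)*(-23533) + s)/(226703 + 295267) = (2*(-23533) - 214571/9)/(226703 + 295267) = (-47066 - 214571/9)/521970 = -638165/9*1/521970 = -127633/939546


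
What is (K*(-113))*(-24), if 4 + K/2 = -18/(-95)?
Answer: -1963488/95 ≈ -20668.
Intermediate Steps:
K = -724/95 (K = -8 + 2*(-18/(-95)) = -8 + 2*(-18*(-1/95)) = -8 + 2*(18/95) = -8 + 36/95 = -724/95 ≈ -7.6211)
(K*(-113))*(-24) = -724/95*(-113)*(-24) = (81812/95)*(-24) = -1963488/95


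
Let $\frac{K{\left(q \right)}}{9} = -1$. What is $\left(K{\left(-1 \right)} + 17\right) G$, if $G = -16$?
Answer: $-128$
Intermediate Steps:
$K{\left(q \right)} = -9$ ($K{\left(q \right)} = 9 \left(-1\right) = -9$)
$\left(K{\left(-1 \right)} + 17\right) G = \left(-9 + 17\right) \left(-16\right) = 8 \left(-16\right) = -128$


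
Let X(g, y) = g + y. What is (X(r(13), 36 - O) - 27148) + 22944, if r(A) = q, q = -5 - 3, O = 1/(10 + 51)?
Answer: -254737/61 ≈ -4176.0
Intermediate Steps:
O = 1/61 ≈ 0.016393
q = -8
r(A) = -8
(X(r(13), 36 - O) - 27148) + 22944 = ((-8 + (36 - 1*1/61)) - 27148) + 22944 = ((-8 + (36 - 1/61)) - 27148) + 22944 = ((-8 + 2195/61) - 27148) + 22944 = (1707/61 - 27148) + 22944 = -1654321/61 + 22944 = -254737/61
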